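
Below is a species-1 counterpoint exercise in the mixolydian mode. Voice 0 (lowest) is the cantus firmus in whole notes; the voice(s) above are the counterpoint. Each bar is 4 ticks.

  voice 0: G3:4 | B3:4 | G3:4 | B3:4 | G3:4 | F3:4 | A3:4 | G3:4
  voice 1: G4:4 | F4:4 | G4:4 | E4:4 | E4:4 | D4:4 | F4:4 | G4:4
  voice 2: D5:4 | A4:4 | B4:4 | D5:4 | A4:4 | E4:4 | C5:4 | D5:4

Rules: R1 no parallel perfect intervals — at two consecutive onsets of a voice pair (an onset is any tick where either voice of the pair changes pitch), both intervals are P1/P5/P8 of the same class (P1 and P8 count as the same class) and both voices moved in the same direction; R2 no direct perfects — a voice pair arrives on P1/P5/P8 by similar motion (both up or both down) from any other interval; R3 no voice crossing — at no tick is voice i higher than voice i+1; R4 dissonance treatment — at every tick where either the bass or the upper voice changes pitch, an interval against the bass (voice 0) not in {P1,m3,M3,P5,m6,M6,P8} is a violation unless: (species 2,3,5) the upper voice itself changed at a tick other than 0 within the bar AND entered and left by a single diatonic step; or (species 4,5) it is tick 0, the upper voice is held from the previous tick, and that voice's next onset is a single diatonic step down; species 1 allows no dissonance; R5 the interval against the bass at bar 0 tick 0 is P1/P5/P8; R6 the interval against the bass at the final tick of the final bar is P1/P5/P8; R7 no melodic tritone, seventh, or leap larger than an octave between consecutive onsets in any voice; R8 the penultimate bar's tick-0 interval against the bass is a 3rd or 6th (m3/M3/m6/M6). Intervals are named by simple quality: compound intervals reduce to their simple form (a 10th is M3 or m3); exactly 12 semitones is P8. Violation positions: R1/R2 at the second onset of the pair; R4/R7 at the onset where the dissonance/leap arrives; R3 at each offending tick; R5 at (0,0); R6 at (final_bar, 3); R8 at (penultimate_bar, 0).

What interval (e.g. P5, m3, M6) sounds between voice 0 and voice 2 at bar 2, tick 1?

voice 0=G3 voice 2=B4 -> M3

M3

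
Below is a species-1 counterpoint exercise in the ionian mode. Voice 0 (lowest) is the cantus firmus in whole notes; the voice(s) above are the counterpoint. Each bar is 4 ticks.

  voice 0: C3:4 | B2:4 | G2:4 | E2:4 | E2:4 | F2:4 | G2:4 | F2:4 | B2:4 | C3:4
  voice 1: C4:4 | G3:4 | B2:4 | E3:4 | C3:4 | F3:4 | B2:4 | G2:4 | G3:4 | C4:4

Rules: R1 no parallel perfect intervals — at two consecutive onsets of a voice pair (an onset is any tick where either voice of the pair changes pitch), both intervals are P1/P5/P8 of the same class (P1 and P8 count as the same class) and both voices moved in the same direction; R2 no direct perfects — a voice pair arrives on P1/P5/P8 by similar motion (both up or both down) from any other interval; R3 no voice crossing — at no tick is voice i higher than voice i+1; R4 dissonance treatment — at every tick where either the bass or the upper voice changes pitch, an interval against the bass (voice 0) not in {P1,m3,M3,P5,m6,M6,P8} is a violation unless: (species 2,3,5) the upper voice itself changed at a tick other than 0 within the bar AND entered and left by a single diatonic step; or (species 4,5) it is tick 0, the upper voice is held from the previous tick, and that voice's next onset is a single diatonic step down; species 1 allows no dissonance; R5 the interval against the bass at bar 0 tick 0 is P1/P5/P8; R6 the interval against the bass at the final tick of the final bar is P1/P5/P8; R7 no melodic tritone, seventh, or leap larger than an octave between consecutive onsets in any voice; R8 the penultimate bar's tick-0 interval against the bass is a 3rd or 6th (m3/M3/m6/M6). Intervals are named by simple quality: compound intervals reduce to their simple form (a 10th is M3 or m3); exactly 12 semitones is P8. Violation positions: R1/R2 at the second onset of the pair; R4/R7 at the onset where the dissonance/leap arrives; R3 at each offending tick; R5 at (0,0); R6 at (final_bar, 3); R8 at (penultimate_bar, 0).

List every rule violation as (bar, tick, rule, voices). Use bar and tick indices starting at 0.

bar 0: v0=C3 v1=C4 downbeat P8
bar 1: v0=B2 v1=G3 downbeat m6
bar 2: v0=G2 v1=B2 downbeat M3
bar 3: v0=E2 v1=E3 downbeat P8
bar 4: v0=E2 v1=C3 downbeat m6
bar 5: v0=F2 v1=F3 downbeat P8
bar 6: v0=G2 v1=B2 downbeat M3
bar 7: v0=F2 v1=G2 downbeat M2
bar 8: v0=B2 v1=G3 downbeat m6
bar 9: v0=C3 v1=C4 downbeat P8
  -> R2 @ bar 5 tick 0 v(0, 1): E2/C3 m6 -> F2/F3 P8 similar
  -> R7 @ bar 6 tick 0 v(1,): F3->B2 leap 6st
  -> R4 @ bar 7 tick 0 v(0, 1): F2/G2 M2 untreated
  -> R7 @ bar 8 tick 0 v(0,): F2->B2 leap 6st
  -> R2 @ bar 9 tick 0 v(0, 1): B2/G3 m6 -> C3/C4 P8 similar

(5, 0, R2, (0, 1))
(6, 0, R7, (1,))
(7, 0, R4, (0, 1))
(8, 0, R7, (0,))
(9, 0, R2, (0, 1))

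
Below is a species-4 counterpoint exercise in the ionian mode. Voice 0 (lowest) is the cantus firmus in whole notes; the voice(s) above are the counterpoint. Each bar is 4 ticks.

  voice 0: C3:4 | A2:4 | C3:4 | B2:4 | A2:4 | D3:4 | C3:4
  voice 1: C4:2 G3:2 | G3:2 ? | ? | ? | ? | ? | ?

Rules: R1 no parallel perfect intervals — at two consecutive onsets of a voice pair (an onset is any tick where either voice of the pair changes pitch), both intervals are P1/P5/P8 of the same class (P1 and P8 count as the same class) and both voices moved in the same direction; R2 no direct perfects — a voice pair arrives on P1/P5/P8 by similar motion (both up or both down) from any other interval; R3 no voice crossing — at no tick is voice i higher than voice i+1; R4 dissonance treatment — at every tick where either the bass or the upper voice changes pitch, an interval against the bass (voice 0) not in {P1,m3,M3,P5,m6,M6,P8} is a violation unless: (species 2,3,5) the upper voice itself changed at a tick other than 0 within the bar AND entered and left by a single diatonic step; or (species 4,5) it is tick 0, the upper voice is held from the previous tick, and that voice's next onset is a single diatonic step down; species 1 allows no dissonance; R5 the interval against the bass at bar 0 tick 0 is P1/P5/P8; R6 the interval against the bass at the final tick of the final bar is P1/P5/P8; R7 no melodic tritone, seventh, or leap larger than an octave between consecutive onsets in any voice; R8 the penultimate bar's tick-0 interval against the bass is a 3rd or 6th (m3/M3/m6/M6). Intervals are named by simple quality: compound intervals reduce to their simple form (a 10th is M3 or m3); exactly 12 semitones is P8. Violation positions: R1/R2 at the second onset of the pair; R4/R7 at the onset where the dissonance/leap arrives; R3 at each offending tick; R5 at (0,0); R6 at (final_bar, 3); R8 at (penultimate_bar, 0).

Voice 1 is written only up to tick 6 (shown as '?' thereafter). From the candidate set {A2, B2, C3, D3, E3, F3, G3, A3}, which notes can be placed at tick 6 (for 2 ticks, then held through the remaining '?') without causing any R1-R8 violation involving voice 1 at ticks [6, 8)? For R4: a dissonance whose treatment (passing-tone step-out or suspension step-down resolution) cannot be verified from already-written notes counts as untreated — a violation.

{A3, C3, E3, F3, G3}

A2: violates R7
B2: violates R4
C3: legal
D3: violates R4
E3: legal
F3: legal
G3: legal
A3: legal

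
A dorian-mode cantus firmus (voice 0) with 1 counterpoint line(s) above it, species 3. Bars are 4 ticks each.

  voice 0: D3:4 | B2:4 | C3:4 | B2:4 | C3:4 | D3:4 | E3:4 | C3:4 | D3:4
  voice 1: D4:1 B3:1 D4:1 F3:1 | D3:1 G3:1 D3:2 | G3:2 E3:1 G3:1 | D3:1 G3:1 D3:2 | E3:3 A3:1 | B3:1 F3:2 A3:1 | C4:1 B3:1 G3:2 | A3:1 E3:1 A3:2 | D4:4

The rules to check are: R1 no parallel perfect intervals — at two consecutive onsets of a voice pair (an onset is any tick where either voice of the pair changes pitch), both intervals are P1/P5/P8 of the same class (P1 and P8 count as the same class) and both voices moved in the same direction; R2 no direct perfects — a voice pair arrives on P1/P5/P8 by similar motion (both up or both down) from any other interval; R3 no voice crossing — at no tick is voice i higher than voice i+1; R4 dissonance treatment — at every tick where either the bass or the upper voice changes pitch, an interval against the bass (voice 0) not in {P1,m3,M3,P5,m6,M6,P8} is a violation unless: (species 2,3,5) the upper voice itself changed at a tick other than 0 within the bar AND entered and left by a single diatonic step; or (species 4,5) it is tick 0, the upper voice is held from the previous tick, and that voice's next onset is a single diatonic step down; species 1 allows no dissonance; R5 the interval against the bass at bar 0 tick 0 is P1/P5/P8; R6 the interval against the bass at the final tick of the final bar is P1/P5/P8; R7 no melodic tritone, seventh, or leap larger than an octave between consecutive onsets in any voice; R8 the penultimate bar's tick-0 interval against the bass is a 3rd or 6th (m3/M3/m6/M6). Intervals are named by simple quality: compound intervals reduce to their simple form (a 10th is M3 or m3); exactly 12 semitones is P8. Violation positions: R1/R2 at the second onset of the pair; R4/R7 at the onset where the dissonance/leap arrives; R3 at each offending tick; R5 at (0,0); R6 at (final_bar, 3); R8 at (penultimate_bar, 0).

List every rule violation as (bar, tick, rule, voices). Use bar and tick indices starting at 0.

(2, 0, R2, (0, 1))
(5, 1, R7, (1,))
(8, 0, R2, (0, 1))

bar 0: v0=D3 v1=D4 downbeat P8
bar 1: v0=B2 v1=D3 downbeat m3
bar 2: v0=C3 v1=G3 downbeat P5
bar 3: v0=B2 v1=D3 downbeat m3
bar 4: v0=C3 v1=E3 downbeat M3
bar 5: v0=D3 v1=B3 downbeat M6
bar 6: v0=E3 v1=C4 downbeat m6
bar 7: v0=C3 v1=A3 downbeat M6
bar 8: v0=D3 v1=D4 downbeat P8
  -> R2 @ bar 2 tick 0 v(0, 1): B2/D3 m3 -> C3/G3 P5 similar
  -> R7 @ bar 5 tick 1 v(1,): B3->F3 leap 6st
  -> R2 @ bar 8 tick 0 v(0, 1): C3/A3 M6 -> D3/D4 P8 similar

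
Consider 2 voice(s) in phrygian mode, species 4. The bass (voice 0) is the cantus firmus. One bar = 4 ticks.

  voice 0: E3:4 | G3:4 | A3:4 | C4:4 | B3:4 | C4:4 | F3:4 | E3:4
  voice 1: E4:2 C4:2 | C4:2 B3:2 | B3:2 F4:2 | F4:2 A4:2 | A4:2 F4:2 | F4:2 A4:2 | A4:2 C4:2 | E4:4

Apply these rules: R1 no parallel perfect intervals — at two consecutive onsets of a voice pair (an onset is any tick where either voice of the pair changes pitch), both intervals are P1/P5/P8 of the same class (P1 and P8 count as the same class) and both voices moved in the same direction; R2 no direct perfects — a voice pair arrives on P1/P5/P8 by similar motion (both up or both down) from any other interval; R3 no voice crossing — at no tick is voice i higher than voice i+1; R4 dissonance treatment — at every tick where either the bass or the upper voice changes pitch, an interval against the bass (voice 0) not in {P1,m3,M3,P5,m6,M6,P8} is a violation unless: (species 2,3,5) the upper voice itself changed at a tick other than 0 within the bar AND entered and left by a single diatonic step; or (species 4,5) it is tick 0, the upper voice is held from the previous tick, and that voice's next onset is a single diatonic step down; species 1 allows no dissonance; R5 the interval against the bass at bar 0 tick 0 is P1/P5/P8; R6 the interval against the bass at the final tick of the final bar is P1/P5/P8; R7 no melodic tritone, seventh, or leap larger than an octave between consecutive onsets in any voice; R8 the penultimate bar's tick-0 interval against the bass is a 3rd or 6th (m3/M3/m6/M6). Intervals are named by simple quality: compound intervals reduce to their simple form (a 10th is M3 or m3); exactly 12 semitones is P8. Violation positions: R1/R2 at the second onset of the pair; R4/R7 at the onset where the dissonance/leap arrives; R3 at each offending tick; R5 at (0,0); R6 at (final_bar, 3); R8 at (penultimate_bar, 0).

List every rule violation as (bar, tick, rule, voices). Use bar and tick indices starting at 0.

bar 0: v0=E3 v1=E4 downbeat P8
bar 1: v0=G3 v1=C4 downbeat P4
bar 2: v0=A3 v1=B3 downbeat M2
bar 3: v0=C4 v1=F4 downbeat P4
bar 4: v0=B3 v1=A4 downbeat m7
bar 5: v0=C4 v1=F4 downbeat P4
bar 6: v0=F3 v1=A4 downbeat M3
bar 7: v0=E3 v1=E4 downbeat P8
  -> R4 @ bar 2 tick 0 v(0, 1): A3/B3 M2 untreated
  -> R7 @ bar 2 tick 2 v(1,): B3->F4 leap 6st
  -> R4 @ bar 3 tick 0 v(0, 1): C4/F4 P4 untreated
  -> R4 @ bar 4 tick 0 v(0, 1): B3/A4 m7 untreated
  -> R4 @ bar 4 tick 2 v(0, 1): B3/F4 TT untreated
  -> R4 @ bar 5 tick 0 v(0, 1): C4/F4 P4 untreated

(2, 0, R4, (0, 1))
(2, 2, R7, (1,))
(3, 0, R4, (0, 1))
(4, 0, R4, (0, 1))
(4, 2, R4, (0, 1))
(5, 0, R4, (0, 1))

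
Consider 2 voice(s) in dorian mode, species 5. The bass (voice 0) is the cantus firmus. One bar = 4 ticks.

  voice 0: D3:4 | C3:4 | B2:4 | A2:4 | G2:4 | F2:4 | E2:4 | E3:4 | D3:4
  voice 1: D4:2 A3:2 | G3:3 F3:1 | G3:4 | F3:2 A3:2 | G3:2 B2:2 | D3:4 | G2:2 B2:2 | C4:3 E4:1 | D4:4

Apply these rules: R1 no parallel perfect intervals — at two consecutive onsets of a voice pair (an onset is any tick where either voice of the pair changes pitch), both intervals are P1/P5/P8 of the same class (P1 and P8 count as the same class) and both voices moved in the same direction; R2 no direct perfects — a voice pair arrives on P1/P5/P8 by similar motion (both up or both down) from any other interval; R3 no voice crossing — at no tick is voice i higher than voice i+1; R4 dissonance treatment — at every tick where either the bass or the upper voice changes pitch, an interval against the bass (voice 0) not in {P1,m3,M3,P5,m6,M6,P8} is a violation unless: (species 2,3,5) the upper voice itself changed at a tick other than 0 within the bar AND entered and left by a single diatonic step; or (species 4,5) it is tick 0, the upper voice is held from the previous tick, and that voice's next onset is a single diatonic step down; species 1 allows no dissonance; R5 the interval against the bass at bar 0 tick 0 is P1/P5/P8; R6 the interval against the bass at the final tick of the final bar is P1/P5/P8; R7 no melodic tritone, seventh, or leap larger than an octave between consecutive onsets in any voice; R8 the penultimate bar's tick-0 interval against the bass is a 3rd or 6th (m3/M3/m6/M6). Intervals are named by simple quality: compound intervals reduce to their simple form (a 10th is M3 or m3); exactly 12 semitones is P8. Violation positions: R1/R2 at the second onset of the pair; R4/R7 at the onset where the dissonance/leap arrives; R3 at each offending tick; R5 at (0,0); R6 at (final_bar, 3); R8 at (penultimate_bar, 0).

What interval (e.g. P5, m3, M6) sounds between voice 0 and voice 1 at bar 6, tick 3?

P5

voice 0=E2 voice 1=B2 -> P5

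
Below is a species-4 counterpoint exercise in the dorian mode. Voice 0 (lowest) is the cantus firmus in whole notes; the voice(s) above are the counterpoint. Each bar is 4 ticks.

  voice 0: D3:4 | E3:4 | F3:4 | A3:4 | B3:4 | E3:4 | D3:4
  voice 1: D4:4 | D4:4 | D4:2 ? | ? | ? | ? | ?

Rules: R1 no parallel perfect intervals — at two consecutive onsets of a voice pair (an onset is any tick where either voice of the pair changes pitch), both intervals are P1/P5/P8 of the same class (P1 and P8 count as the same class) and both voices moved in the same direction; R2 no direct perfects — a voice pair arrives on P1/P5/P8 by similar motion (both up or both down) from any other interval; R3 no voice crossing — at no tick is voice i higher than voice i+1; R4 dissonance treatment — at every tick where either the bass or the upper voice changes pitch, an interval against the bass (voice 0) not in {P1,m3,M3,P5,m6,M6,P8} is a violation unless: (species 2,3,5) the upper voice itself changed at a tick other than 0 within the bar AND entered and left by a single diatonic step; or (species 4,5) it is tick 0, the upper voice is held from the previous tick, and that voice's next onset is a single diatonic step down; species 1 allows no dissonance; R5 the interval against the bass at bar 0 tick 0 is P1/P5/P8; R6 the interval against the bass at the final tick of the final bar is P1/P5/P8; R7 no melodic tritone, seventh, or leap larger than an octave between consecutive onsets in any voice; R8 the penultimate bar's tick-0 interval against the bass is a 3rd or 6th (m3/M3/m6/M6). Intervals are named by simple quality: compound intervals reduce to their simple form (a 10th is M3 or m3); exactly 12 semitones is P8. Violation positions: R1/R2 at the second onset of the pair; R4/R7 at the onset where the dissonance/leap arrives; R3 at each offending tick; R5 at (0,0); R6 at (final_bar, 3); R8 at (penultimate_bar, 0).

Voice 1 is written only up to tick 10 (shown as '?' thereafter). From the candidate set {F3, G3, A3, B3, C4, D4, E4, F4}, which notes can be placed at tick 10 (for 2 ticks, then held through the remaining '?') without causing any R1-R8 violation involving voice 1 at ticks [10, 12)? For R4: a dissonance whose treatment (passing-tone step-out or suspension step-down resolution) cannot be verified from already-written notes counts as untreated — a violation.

F3: legal
G3: violates R4
A3: legal
B3: violates R4
C4: legal
D4: legal
E4: violates R4
F4: legal

{A3, C4, D4, F3, F4}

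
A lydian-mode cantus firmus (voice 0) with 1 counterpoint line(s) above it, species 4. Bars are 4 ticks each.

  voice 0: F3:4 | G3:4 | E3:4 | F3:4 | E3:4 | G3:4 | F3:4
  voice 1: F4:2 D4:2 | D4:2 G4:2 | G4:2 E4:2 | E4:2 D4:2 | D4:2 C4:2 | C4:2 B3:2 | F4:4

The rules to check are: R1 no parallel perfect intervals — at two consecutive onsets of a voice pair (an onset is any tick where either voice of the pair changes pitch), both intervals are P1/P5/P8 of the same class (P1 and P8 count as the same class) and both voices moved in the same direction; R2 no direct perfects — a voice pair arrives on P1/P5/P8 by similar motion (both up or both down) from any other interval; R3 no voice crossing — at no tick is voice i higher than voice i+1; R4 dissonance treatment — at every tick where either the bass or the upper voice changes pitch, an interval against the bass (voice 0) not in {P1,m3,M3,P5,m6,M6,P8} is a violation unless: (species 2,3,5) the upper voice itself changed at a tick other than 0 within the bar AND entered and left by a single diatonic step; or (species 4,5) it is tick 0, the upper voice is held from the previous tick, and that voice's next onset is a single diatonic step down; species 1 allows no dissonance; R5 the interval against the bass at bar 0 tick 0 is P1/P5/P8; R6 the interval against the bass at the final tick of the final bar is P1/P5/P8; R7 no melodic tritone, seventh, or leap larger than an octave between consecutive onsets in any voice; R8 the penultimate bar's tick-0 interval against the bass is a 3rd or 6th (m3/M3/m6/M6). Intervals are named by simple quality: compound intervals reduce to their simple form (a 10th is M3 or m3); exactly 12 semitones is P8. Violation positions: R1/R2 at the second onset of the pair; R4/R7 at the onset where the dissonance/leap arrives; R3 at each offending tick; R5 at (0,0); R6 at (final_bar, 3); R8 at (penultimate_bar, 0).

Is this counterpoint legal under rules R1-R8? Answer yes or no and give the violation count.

bar 0: v0=F3 v1=F4 (P8)
bar 1: v0=G3 v1=D4 (P5)
bar 2: v0=E3 v1=G4 (m3)
bar 3: v0=F3 v1=E4 (M7)
bar 4: v0=E3 v1=D4 (m7)
bar 5: v0=G3 v1=C4 (P4)
bar 6: v0=F3 v1=F4 (P8)
  R8 @ bar5.0: penult P4 not 3rd/6th
  R7 @ bar6.0: B3->F4 leap 6st

No (2 violations)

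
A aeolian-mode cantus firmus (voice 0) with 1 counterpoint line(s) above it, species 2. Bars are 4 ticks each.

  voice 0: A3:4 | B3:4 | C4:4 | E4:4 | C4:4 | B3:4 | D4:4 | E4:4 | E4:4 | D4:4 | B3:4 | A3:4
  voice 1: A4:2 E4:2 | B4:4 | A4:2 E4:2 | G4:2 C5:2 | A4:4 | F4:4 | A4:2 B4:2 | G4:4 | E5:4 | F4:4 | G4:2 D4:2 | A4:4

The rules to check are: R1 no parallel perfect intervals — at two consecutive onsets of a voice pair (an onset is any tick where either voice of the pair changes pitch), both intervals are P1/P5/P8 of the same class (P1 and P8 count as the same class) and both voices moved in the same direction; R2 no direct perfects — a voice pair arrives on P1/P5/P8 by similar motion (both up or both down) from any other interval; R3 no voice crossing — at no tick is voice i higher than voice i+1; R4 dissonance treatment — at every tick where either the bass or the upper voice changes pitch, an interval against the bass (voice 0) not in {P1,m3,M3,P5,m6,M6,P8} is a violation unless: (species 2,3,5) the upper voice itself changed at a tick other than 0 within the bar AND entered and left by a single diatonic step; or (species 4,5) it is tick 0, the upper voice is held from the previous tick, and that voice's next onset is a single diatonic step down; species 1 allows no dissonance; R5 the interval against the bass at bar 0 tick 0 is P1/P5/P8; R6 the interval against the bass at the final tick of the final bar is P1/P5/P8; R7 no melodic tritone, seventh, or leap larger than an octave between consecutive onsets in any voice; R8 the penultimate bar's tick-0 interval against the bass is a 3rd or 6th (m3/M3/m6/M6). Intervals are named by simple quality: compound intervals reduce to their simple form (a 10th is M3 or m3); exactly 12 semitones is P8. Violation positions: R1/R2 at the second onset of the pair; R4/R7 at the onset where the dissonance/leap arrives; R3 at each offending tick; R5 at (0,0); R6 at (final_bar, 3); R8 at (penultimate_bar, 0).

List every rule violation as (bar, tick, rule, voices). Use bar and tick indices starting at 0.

(1, 0, R2, (0, 1))
(5, 0, R4, (0, 1))
(6, 0, R2, (0, 1))
(9, 0, R7, (1,))

bar 0: v0=A3 v1=A4 downbeat P8
bar 1: v0=B3 v1=B4 downbeat P8
bar 2: v0=C4 v1=A4 downbeat M6
bar 3: v0=E4 v1=G4 downbeat m3
bar 4: v0=C4 v1=A4 downbeat M6
bar 5: v0=B3 v1=F4 downbeat TT
bar 6: v0=D4 v1=A4 downbeat P5
bar 7: v0=E4 v1=G4 downbeat m3
bar 8: v0=E4 v1=E5 downbeat P8
bar 9: v0=D4 v1=F4 downbeat m3
bar 10: v0=B3 v1=G4 downbeat m6
bar 11: v0=A3 v1=A4 downbeat P8
  -> R2 @ bar 1 tick 0 v(0, 1): A3/E4 P5 -> B3/B4 P8 similar
  -> R4 @ bar 5 tick 0 v(0, 1): B3/F4 TT untreated
  -> R2 @ bar 6 tick 0 v(0, 1): B3/F4 TT -> D4/A4 P5 similar
  -> R7 @ bar 9 tick 0 v(1,): E5->F4 leap 11st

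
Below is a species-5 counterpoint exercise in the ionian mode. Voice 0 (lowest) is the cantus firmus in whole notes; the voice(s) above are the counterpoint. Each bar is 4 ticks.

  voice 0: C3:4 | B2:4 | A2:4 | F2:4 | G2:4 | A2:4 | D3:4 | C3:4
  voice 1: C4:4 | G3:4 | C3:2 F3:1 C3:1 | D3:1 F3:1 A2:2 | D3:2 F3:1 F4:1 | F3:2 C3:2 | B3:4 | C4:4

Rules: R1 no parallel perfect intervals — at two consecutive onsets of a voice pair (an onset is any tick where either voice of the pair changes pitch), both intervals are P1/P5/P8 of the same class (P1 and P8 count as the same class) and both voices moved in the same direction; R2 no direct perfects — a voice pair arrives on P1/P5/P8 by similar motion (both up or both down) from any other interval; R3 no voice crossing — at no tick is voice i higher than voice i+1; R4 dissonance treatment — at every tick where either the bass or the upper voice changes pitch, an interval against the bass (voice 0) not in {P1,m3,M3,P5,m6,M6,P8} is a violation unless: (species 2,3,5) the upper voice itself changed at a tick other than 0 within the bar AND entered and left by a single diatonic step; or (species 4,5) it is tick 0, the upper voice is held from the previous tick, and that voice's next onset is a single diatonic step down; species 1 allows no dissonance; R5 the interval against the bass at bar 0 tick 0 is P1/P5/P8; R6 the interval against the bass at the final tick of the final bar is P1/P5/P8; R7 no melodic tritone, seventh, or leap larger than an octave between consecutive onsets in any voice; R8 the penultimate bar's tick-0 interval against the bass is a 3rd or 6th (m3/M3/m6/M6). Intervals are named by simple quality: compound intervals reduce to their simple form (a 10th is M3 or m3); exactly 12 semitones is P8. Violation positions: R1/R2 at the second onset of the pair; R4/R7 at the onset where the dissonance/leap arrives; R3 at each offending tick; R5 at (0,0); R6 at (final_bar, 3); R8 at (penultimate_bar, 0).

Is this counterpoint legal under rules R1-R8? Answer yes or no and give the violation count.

No (4 violations)

bar 0: v0=C3 v1=C4 (P8)
bar 1: v0=B2 v1=G3 (m6)
bar 2: v0=A2 v1=C3 (m3)
bar 3: v0=F2 v1=D3 (M6)
bar 4: v0=G2 v1=D3 (P5)
bar 5: v0=A2 v1=F3 (m6)
bar 6: v0=D3 v1=B3 (M6)
bar 7: v0=C3 v1=C4 (P8)
  R2 @ bar4.0: F2/A2 M3 -> G2/D3 P5 similar
  R4 @ bar4.2: G2/F3 m7 untreated
  R4 @ bar4.3: G2/F4 m7 untreated
  R7 @ bar6.0: C3->B3 leap 11st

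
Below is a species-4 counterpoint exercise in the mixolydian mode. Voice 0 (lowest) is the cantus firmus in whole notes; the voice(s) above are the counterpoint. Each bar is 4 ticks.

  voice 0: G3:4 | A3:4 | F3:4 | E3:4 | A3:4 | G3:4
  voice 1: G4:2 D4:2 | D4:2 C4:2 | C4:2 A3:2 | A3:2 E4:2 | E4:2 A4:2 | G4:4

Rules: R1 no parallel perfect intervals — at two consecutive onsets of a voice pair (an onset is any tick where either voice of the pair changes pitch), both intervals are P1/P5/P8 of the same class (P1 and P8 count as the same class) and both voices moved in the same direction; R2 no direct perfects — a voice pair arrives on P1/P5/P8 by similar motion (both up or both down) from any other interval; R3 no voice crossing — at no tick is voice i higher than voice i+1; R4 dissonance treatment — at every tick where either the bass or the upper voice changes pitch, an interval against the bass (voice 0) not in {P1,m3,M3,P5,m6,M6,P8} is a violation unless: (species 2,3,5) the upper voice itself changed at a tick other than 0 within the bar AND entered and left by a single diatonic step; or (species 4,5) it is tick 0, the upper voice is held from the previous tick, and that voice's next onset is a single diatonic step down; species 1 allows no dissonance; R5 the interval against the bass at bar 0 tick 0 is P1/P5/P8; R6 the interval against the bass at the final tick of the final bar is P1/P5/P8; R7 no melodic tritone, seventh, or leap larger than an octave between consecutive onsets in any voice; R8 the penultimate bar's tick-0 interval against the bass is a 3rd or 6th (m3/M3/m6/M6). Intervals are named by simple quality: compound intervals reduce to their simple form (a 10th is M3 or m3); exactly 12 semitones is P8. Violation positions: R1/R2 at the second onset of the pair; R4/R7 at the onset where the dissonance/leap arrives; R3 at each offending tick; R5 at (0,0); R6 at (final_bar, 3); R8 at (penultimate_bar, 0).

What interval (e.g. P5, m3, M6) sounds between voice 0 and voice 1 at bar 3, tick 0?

P4

voice 0=E3 voice 1=A3 -> P4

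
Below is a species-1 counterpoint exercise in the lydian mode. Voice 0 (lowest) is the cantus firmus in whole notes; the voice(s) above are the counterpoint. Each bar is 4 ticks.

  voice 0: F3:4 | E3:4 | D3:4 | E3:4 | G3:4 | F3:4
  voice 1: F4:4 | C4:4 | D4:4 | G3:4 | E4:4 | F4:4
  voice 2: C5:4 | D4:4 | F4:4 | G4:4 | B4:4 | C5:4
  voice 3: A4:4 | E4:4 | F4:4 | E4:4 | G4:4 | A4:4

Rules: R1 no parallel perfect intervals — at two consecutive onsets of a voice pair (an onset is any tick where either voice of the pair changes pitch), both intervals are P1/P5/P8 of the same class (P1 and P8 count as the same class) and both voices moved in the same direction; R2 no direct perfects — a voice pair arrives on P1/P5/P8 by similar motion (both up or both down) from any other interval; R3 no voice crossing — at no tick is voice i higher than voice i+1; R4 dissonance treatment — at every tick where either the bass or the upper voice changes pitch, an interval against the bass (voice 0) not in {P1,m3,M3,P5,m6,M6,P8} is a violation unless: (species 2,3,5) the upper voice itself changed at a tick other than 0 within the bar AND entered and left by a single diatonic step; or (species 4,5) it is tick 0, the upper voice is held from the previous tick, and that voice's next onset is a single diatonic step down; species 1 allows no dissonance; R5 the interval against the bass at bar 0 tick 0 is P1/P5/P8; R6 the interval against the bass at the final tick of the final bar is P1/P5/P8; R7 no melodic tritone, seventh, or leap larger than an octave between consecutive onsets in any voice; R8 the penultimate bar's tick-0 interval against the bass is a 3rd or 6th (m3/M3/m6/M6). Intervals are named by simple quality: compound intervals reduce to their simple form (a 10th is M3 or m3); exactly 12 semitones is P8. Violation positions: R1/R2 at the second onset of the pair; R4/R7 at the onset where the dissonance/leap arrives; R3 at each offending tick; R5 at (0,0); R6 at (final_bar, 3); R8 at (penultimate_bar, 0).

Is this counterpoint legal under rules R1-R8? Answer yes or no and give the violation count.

bar 0: v0=F3 v1=F4 v2=C5 v3=A4 (M3)
bar 1: v0=E3 v1=C4 v2=D4 v3=E4 (P8)
bar 2: v0=D3 v1=D4 v2=F4 v3=F4 (m3)
bar 3: v0=E3 v1=G3 v2=G4 v3=E4 (P8)
bar 4: v0=G3 v1=E4 v2=B4 v3=G4 (P8)
bar 5: v0=F3 v1=F4 v2=C5 v3=A4 (M3)
  R3 @ bar0.0: C5 above A4
  R5 @ bar0.0: opens on M3
  R3 @ bar0.1: C5 above A4
  R3 @ bar0.2: C5 above A4
  R3 @ bar0.3: C5 above A4
  R2 @ bar1.0: F3/A4 M3 -> E3/E4 P8 similar
  R4 @ bar1.0: E3/D4 m7 untreated
  R7 @ bar1.0: C5->D4 leap 10st
  R2 @ bar2.0: D4/E4 M2 -> F4/F4 P1 similar
  R3 @ bar3.0: G4 above E4
  R3 @ bar3.1: G4 above E4
  R3 @ bar3.2: G4 above E4
  R3 @ bar3.3: G4 above E4
  R1 @ bar4.0: E3/E4 P8 -> G3/G4 P8 similar
  R2 @ bar4.0: G3/G4 P8 -> E4/B4 P5 similar
  R3 @ bar4.0: B4 above G4
  R8 @ bar4.0: penult P8 not 3rd/6th
  R3 @ bar4.1: B4 above G4
  R3 @ bar4.2: B4 above G4
  R3 @ bar4.3: B4 above G4
  R1 @ bar5.0: E4/B4 P5 -> F4/C5 P5 similar
  R3 @ bar5.0: C5 above A4
  R3 @ bar5.1: C5 above A4
  R3 @ bar5.2: C5 above A4
  R3 @ bar5.3: C5 above A4
  R6 @ bar5.3: closes on M3

No (26 violations)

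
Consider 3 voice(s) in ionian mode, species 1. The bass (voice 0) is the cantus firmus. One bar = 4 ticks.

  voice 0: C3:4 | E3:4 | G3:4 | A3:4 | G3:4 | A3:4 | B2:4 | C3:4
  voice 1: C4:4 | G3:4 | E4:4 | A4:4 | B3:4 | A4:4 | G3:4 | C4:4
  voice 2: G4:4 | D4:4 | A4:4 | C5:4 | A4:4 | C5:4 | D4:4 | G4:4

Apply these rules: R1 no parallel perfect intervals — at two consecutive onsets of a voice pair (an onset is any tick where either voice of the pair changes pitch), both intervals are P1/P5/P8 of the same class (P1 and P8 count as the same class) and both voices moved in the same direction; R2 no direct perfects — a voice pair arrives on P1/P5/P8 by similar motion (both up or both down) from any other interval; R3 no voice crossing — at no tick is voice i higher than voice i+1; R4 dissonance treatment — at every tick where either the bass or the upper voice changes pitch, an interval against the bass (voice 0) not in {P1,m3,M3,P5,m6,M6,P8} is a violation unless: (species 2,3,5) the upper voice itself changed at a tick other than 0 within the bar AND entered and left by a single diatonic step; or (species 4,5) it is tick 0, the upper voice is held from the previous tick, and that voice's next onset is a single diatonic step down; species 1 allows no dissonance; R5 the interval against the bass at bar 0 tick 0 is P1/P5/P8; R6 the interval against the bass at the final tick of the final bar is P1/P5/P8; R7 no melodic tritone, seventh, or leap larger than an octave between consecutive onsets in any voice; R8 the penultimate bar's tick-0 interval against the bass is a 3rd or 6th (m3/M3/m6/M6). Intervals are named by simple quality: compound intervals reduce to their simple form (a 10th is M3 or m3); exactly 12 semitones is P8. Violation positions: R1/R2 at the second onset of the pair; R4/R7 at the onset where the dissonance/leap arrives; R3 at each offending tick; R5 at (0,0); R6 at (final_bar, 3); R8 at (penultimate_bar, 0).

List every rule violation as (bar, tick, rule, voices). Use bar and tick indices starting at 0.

bar 0: v0=C3 v1=C4 v2=G4 downbeat P5
bar 1: v0=E3 v1=G3 v2=D4 downbeat m7
bar 2: v0=G3 v1=E4 v2=A4 downbeat M2
bar 3: v0=A3 v1=A4 v2=C5 downbeat m3
bar 4: v0=G3 v1=B3 v2=A4 downbeat M2
bar 5: v0=A3 v1=A4 v2=C5 downbeat m3
bar 6: v0=B2 v1=G3 v2=D4 downbeat m3
bar 7: v0=C3 v1=C4 v2=G4 downbeat P5
  -> R1 @ bar 1 tick 0 v(1, 2): C4/G4 P5 -> G3/D4 P5 similar
  -> R4 @ bar 1 tick 0 v(0, 2): E3/D4 m7 untreated
  -> R4 @ bar 2 tick 0 v(0, 2): G3/A4 M2 untreated
  -> R2 @ bar 3 tick 0 v(0, 1): G3/E4 M6 -> A3/A4 P8 similar
  -> R4 @ bar 4 tick 0 v(0, 2): G3/A4 M2 untreated
  -> R7 @ bar 4 tick 0 v(1,): A4->B3 leap 10st
  -> R2 @ bar 5 tick 0 v(0, 1): G3/B3 M3 -> A3/A4 P8 similar
  -> R7 @ bar 5 tick 0 v(1,): B3->A4 leap 10st
  -> R2 @ bar 6 tick 0 v(1, 2): A4/C5 m3 -> G3/D4 P5 similar
  -> R7 @ bar 6 tick 0 v(0,): A3->B2 leap 10st
  -> R7 @ bar 6 tick 0 v(1,): A4->G3 leap 14st
  -> R7 @ bar 6 tick 0 v(2,): C5->D4 leap 10st
  -> R1 @ bar 7 tick 0 v(1, 2): G3/D4 P5 -> C4/G4 P5 similar
  -> R2 @ bar 7 tick 0 v(0, 1): B2/G3 m6 -> C3/C4 P8 similar
  -> R2 @ bar 7 tick 0 v(0, 2): B2/D4 m3 -> C3/G4 P5 similar

(1, 0, R1, (1, 2))
(1, 0, R4, (0, 2))
(2, 0, R4, (0, 2))
(3, 0, R2, (0, 1))
(4, 0, R4, (0, 2))
(4, 0, R7, (1,))
(5, 0, R2, (0, 1))
(5, 0, R7, (1,))
(6, 0, R2, (1, 2))
(6, 0, R7, (0,))
(6, 0, R7, (1,))
(6, 0, R7, (2,))
(7, 0, R1, (1, 2))
(7, 0, R2, (0, 1))
(7, 0, R2, (0, 2))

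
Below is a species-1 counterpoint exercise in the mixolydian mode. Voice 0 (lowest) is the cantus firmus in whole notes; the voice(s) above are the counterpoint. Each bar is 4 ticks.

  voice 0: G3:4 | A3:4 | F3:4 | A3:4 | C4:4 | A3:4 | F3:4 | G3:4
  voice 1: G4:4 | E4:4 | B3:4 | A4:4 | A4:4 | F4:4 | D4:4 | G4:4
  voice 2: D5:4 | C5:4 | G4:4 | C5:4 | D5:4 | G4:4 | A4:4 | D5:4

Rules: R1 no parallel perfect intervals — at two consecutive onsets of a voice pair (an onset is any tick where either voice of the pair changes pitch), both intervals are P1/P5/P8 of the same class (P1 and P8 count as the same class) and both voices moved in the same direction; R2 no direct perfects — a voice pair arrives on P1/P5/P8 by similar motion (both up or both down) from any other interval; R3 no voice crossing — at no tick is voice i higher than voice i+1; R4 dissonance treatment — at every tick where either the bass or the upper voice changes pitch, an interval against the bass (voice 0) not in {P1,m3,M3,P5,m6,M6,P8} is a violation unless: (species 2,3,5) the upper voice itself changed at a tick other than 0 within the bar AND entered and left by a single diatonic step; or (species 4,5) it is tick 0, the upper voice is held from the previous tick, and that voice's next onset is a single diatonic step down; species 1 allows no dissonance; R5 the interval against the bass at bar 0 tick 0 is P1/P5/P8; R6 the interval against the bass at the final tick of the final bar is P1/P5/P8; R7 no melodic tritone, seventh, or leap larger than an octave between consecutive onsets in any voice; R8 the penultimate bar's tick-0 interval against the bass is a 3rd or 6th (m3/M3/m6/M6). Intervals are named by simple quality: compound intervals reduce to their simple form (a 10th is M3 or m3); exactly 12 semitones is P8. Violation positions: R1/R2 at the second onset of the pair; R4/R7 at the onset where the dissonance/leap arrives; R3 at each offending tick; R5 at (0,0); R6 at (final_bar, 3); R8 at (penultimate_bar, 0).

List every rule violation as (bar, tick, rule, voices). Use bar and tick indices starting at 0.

bar 0: v0=G3 v1=G4 v2=D5 downbeat P5
bar 1: v0=A3 v1=E4 v2=C5 downbeat m3
bar 2: v0=F3 v1=B3 v2=G4 downbeat M2
bar 3: v0=A3 v1=A4 v2=C5 downbeat m3
bar 4: v0=C4 v1=A4 v2=D5 downbeat M2
bar 5: v0=A3 v1=F4 v2=G4 downbeat m7
bar 6: v0=F3 v1=D4 v2=A4 downbeat M3
bar 7: v0=G3 v1=G4 v2=D5 downbeat P5
  -> R4 @ bar 2 tick 0 v(0, 1): F3/B3 TT untreated
  -> R4 @ bar 2 tick 0 v(0, 2): F3/G4 M2 untreated
  -> R2 @ bar 3 tick 0 v(0, 1): F3/B3 TT -> A3/A4 P8 similar
  -> R7 @ bar 3 tick 0 v(1,): B3->A4 leap 10st
  -> R4 @ bar 4 tick 0 v(0, 2): C4/D5 M2 untreated
  -> R4 @ bar 5 tick 0 v(0, 2): A3/G4 m7 untreated
  -> R1 @ bar 7 tick 0 v(1, 2): D4/A4 P5 -> G4/D5 P5 similar
  -> R2 @ bar 7 tick 0 v(0, 1): F3/D4 M6 -> G3/G4 P8 similar
  -> R2 @ bar 7 tick 0 v(0, 2): F3/A4 M3 -> G3/D5 P5 similar

(2, 0, R4, (0, 1))
(2, 0, R4, (0, 2))
(3, 0, R2, (0, 1))
(3, 0, R7, (1,))
(4, 0, R4, (0, 2))
(5, 0, R4, (0, 2))
(7, 0, R1, (1, 2))
(7, 0, R2, (0, 1))
(7, 0, R2, (0, 2))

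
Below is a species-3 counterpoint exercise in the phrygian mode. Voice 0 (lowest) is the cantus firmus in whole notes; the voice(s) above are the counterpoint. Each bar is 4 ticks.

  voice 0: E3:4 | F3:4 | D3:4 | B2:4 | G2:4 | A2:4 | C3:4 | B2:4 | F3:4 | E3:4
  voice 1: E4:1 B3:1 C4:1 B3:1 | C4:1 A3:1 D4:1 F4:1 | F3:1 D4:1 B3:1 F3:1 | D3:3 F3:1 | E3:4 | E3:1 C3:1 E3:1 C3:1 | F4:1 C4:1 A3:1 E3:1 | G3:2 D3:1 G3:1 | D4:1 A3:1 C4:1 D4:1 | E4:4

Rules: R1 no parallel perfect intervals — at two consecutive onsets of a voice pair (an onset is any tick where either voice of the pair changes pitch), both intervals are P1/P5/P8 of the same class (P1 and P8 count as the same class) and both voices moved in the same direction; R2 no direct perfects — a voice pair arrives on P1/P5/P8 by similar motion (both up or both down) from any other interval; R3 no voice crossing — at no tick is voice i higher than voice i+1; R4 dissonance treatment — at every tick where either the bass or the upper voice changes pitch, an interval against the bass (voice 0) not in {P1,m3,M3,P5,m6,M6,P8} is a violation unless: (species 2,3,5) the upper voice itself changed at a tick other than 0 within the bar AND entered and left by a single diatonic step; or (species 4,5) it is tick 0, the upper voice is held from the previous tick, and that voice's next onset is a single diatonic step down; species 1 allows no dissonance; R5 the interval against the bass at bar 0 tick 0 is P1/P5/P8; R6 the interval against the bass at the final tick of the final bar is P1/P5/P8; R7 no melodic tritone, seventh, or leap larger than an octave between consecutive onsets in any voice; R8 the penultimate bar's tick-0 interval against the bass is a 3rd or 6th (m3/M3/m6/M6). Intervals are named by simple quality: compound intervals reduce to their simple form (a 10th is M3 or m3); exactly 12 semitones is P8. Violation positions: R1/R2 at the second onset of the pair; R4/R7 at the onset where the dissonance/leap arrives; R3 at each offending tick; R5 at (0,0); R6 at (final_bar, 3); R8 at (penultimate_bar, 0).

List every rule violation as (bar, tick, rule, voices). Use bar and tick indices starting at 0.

bar 0: v0=E3 v1=E4 downbeat P8
bar 1: v0=F3 v1=C4 downbeat P5
bar 2: v0=D3 v1=F3 downbeat m3
bar 3: v0=B2 v1=D3 downbeat m3
bar 4: v0=G2 v1=E3 downbeat M6
bar 5: v0=A2 v1=E3 downbeat P5
bar 6: v0=C3 v1=F4 downbeat P4
bar 7: v0=B2 v1=G3 downbeat m6
bar 8: v0=F3 v1=D4 downbeat M6
bar 9: v0=E3 v1=E4 downbeat P8
  -> R1 @ bar 1 tick 0 v(0, 1): E3/B3 P5 -> F3/C4 P5 similar
  -> R7 @ bar 2 tick 3 v(1,): B3->F3 leap 6st
  -> R4 @ bar 3 tick 3 v(0, 1): B2/F3 TT untreated
  -> R4 @ bar 6 tick 0 v(0, 1): C3/F4 P4 untreated
  -> R7 @ bar 6 tick 0 v(1,): C3->F4 leap 17st
  -> R7 @ bar 8 tick 0 v(0,): B2->F3 leap 6st

(1, 0, R1, (0, 1))
(2, 3, R7, (1,))
(3, 3, R4, (0, 1))
(6, 0, R4, (0, 1))
(6, 0, R7, (1,))
(8, 0, R7, (0,))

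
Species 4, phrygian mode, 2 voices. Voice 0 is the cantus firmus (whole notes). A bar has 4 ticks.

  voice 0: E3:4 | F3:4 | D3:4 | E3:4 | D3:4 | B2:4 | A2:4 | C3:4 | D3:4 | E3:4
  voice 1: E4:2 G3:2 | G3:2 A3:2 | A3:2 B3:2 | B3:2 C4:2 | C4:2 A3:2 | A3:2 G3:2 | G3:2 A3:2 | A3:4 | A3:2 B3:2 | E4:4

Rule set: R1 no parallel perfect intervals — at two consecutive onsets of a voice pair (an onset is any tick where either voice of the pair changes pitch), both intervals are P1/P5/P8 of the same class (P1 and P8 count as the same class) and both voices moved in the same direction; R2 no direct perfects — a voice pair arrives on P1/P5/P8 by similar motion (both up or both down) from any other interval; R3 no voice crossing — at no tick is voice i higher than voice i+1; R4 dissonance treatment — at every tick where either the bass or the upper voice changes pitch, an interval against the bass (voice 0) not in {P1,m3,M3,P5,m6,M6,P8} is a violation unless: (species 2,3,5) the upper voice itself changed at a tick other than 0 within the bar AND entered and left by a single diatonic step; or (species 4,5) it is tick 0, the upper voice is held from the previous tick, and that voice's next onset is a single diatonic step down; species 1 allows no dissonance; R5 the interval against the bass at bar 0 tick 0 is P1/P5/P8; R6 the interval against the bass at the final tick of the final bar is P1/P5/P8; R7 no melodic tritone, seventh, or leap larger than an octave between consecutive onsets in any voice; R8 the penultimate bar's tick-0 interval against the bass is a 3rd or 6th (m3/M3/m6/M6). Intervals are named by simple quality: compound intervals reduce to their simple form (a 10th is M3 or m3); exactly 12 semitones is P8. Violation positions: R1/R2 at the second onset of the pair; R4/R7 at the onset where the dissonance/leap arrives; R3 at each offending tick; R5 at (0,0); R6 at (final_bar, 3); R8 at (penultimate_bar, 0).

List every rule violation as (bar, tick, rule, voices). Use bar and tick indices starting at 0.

bar 0: v0=E3 v1=E4 downbeat P8
bar 1: v0=F3 v1=G3 downbeat M2
bar 2: v0=D3 v1=A3 downbeat P5
bar 3: v0=E3 v1=B3 downbeat P5
bar 4: v0=D3 v1=C4 downbeat m7
bar 5: v0=B2 v1=A3 downbeat m7
bar 6: v0=A2 v1=G3 downbeat m7
bar 7: v0=C3 v1=A3 downbeat M6
bar 8: v0=D3 v1=A3 downbeat P5
bar 9: v0=E3 v1=E4 downbeat P8
  -> R4 @ bar 1 tick 0 v(0, 1): F3/G3 M2 untreated
  -> R4 @ bar 4 tick 0 v(0, 1): D3/C4 m7 untreated
  -> R4 @ bar 6 tick 0 v(0, 1): A2/G3 m7 untreated
  -> R8 @ bar 8 tick 0 v(0, 1): penult P5 not 3rd/6th
  -> R2 @ bar 9 tick 0 v(0, 1): D3/B3 M6 -> E3/E4 P8 similar

(1, 0, R4, (0, 1))
(4, 0, R4, (0, 1))
(6, 0, R4, (0, 1))
(8, 0, R8, (0, 1))
(9, 0, R2, (0, 1))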